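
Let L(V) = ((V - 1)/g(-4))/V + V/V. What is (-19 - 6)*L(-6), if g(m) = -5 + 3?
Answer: -125/12 ≈ -10.417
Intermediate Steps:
g(m) = -2
L(V) = 1 + (½ - V/2)/V (L(V) = ((V - 1)/(-2))/V + V/V = ((-1 + V)*(-½))/V + 1 = (½ - V/2)/V + 1 = 1 + (½ - V/2)/V)
(-19 - 6)*L(-6) = (-19 - 6)*((½)*(1 - 6)/(-6)) = -25*(-1)*(-5)/(2*6) = -25*5/12 = -125/12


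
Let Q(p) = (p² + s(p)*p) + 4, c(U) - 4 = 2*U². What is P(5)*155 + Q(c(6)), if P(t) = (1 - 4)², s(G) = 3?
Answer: 7403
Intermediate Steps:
c(U) = 4 + 2*U²
Q(p) = 4 + p² + 3*p (Q(p) = (p² + 3*p) + 4 = 4 + p² + 3*p)
P(t) = 9 (P(t) = (-3)² = 9)
P(5)*155 + Q(c(6)) = 9*155 + (4 + (4 + 2*6²)² + 3*(4 + 2*6²)) = 1395 + (4 + (4 + 2*36)² + 3*(4 + 2*36)) = 1395 + (4 + (4 + 72)² + 3*(4 + 72)) = 1395 + (4 + 76² + 3*76) = 1395 + (4 + 5776 + 228) = 1395 + 6008 = 7403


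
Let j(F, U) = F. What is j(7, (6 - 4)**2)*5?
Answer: 35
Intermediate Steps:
j(7, (6 - 4)**2)*5 = 7*5 = 35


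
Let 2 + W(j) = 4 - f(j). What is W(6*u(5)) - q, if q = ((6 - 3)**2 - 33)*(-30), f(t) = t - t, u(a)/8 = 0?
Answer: -718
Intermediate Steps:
u(a) = 0 (u(a) = 8*0 = 0)
f(t) = 0
q = 720 (q = (3**2 - 33)*(-30) = (9 - 33)*(-30) = -24*(-30) = 720)
W(j) = 2 (W(j) = -2 + (4 - 1*0) = -2 + (4 + 0) = -2 + 4 = 2)
W(6*u(5)) - q = 2 - 1*720 = 2 - 720 = -718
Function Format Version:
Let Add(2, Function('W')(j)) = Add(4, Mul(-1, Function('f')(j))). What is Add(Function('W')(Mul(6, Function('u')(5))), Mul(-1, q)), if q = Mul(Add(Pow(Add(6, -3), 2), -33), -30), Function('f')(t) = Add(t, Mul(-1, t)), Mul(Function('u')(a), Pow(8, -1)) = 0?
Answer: -718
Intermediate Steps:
Function('u')(a) = 0 (Function('u')(a) = Mul(8, 0) = 0)
Function('f')(t) = 0
q = 720 (q = Mul(Add(Pow(3, 2), -33), -30) = Mul(Add(9, -33), -30) = Mul(-24, -30) = 720)
Function('W')(j) = 2 (Function('W')(j) = Add(-2, Add(4, Mul(-1, 0))) = Add(-2, Add(4, 0)) = Add(-2, 4) = 2)
Add(Function('W')(Mul(6, Function('u')(5))), Mul(-1, q)) = Add(2, Mul(-1, 720)) = Add(2, -720) = -718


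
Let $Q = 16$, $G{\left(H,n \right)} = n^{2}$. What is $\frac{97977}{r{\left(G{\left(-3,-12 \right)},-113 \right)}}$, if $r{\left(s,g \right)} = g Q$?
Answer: $- \frac{97977}{1808} \approx -54.191$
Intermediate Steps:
$r{\left(s,g \right)} = 16 g$ ($r{\left(s,g \right)} = g 16 = 16 g$)
$\frac{97977}{r{\left(G{\left(-3,-12 \right)},-113 \right)}} = \frac{97977}{16 \left(-113\right)} = \frac{97977}{-1808} = 97977 \left(- \frac{1}{1808}\right) = - \frac{97977}{1808}$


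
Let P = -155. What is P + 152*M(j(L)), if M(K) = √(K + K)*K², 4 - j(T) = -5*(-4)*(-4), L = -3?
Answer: -155 + 2145024*√42 ≈ 1.3901e+7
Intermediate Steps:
j(T) = 84 (j(T) = 4 - (-5*(-4))*(-4) = 4 - 20*(-4) = 4 - 1*(-80) = 4 + 80 = 84)
M(K) = √2*K^(5/2) (M(K) = √(2*K)*K² = (√2*√K)*K² = √2*K^(5/2))
P + 152*M(j(L)) = -155 + 152*(√2*84^(5/2)) = -155 + 152*(√2*(14112*√21)) = -155 + 152*(14112*√42) = -155 + 2145024*√42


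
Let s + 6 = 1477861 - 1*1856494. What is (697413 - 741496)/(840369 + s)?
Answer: -44083/461730 ≈ -0.095474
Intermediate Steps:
s = -378639 (s = -6 + (1477861 - 1*1856494) = -6 + (1477861 - 1856494) = -6 - 378633 = -378639)
(697413 - 741496)/(840369 + s) = (697413 - 741496)/(840369 - 378639) = -44083/461730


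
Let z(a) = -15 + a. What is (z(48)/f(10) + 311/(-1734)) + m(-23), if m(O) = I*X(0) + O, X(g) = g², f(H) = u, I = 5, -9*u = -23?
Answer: -409441/39882 ≈ -10.266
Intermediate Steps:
u = 23/9 (u = -⅑*(-23) = 23/9 ≈ 2.5556)
f(H) = 23/9
m(O) = O (m(O) = 5*0² + O = 5*0 + O = 0 + O = O)
(z(48)/f(10) + 311/(-1734)) + m(-23) = ((-15 + 48)/(23/9) + 311/(-1734)) - 23 = (33*(9/23) + 311*(-1/1734)) - 23 = (297/23 - 311/1734) - 23 = 507845/39882 - 23 = -409441/39882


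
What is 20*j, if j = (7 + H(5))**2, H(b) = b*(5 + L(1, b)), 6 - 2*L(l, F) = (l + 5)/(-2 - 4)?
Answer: 49005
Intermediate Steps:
L(l, F) = 41/12 + l/12 (L(l, F) = 3 - (l + 5)/(2*(-2 - 4)) = 3 - (5 + l)/(2*(-6)) = 3 - (5 + l)*(-1)/(2*6) = 3 - (-5/6 - l/6)/2 = 3 + (5/12 + l/12) = 41/12 + l/12)
H(b) = 17*b/2 (H(b) = b*(5 + (41/12 + (1/12)*1)) = b*(5 + (41/12 + 1/12)) = b*(5 + 7/2) = b*(17/2) = 17*b/2)
j = 9801/4 (j = (7 + (17/2)*5)**2 = (7 + 85/2)**2 = (99/2)**2 = 9801/4 ≈ 2450.3)
20*j = 20*(9801/4) = 49005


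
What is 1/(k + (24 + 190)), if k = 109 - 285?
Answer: 1/38 ≈ 0.026316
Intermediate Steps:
k = -176
1/(k + (24 + 190)) = 1/(-176 + (24 + 190)) = 1/(-176 + 214) = 1/38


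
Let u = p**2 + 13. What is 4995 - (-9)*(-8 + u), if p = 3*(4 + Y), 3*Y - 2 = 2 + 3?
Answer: 8289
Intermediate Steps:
Y = 7/3 (Y = 2/3 + (2 + 3)/3 = 2/3 + (1/3)*5 = 2/3 + 5/3 = 7/3 ≈ 2.3333)
p = 19 (p = 3*(4 + 7/3) = 3*(19/3) = 19)
u = 374 (u = 19**2 + 13 = 361 + 13 = 374)
4995 - (-9)*(-8 + u) = 4995 - (-9)*(-8 + 374) = 4995 - (-9)*366 = 4995 - 1*(-3294) = 4995 + 3294 = 8289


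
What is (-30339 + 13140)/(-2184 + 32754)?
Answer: -5733/10190 ≈ -0.56261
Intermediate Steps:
(-30339 + 13140)/(-2184 + 32754) = -17199/30570 = -17199*1/30570 = -5733/10190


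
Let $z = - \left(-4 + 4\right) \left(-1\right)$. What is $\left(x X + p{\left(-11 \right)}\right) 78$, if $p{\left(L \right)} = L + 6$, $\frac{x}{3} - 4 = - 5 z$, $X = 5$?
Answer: $4290$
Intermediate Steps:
$z = 0$ ($z = - 0 \left(-1\right) = \left(-1\right) 0 = 0$)
$x = 12$ ($x = 12 + 3 \left(\left(-5\right) 0\right) = 12 + 3 \cdot 0 = 12 + 0 = 12$)
$p{\left(L \right)} = 6 + L$
$\left(x X + p{\left(-11 \right)}\right) 78 = \left(12 \cdot 5 + \left(6 - 11\right)\right) 78 = \left(60 - 5\right) 78 = 55 \cdot 78 = 4290$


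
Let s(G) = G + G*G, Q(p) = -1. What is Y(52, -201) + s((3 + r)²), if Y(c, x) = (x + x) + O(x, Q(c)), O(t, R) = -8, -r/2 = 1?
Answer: -408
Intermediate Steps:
r = -2 (r = -2*1 = -2)
s(G) = G + G²
Y(c, x) = -8 + 2*x (Y(c, x) = (x + x) - 8 = 2*x - 8 = -8 + 2*x)
Y(52, -201) + s((3 + r)²) = (-8 + 2*(-201)) + (3 - 2)²*(1 + (3 - 2)²) = (-8 - 402) + 1²*(1 + 1²) = -410 + 1*(1 + 1) = -410 + 1*2 = -410 + 2 = -408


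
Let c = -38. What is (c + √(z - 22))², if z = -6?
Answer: 1416 - 152*I*√7 ≈ 1416.0 - 402.15*I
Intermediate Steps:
(c + √(z - 22))² = (-38 + √(-6 - 22))² = (-38 + √(-28))² = (-38 + 2*I*√7)²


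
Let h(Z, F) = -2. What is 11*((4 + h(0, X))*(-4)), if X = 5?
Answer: -88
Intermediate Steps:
11*((4 + h(0, X))*(-4)) = 11*((4 - 2)*(-4)) = 11*(2*(-4)) = 11*(-8) = -88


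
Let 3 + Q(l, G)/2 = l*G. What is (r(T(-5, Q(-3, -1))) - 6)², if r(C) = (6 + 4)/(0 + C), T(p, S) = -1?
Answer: 256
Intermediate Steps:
Q(l, G) = -6 + 2*G*l (Q(l, G) = -6 + 2*(l*G) = -6 + 2*(G*l) = -6 + 2*G*l)
r(C) = 10/C
(r(T(-5, Q(-3, -1))) - 6)² = (10/(-1) - 6)² = (10*(-1) - 6)² = (-10 - 6)² = (-16)² = 256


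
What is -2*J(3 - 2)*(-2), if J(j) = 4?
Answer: 16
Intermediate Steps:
-2*J(3 - 2)*(-2) = -2*4*(-2) = -8*(-2) = 16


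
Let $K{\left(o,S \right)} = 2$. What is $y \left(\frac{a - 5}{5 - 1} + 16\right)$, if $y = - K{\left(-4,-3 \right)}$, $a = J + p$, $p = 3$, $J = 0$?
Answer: $-31$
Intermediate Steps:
$a = 3$ ($a = 0 + 3 = 3$)
$y = -2$ ($y = \left(-1\right) 2 = -2$)
$y \left(\frac{a - 5}{5 - 1} + 16\right) = - 2 \left(\frac{3 - 5}{5 - 1} + 16\right) = - 2 \left(- \frac{2}{4} + 16\right) = - 2 \left(\left(-2\right) \frac{1}{4} + 16\right) = - 2 \left(- \frac{1}{2} + 16\right) = \left(-2\right) \frac{31}{2} = -31$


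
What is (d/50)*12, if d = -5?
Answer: -6/5 ≈ -1.2000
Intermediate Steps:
(d/50)*12 = -5/50*12 = -5*1/50*12 = -1/10*12 = -6/5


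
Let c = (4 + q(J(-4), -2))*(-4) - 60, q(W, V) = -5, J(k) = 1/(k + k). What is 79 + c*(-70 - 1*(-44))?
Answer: 1535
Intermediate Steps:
J(k) = 1/(2*k)
c = -56 (c = (4 - 5)*(-4) - 60 = -1*(-4) - 60 = 4 - 60 = -56)
79 + c*(-70 - 1*(-44)) = 79 - 56*(-70 - 1*(-44)) = 79 - 56*(-70 + 44) = 79 - 56*(-26) = 79 + 1456 = 1535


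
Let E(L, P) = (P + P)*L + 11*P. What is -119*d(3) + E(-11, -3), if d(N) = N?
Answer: -324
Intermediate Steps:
E(L, P) = 11*P + 2*L*P (E(L, P) = (2*P)*L + 11*P = 2*L*P + 11*P = 11*P + 2*L*P)
-119*d(3) + E(-11, -3) = -119*3 - 3*(11 + 2*(-11)) = -357 - 3*(11 - 22) = -357 - 3*(-11) = -357 + 33 = -324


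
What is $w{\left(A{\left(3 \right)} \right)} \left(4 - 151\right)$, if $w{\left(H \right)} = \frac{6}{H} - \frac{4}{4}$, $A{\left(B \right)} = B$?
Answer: $-147$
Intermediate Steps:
$w{\left(H \right)} = -1 + \frac{6}{H}$ ($w{\left(H \right)} = \frac{6}{H} - 1 = -1 + \frac{6}{H}$)
$w{\left(A{\left(3 \right)} \right)} \left(4 - 151\right) = \frac{6 - 3}{3} \left(4 - 151\right) = \frac{6 - 3}{3} \left(-147\right) = \frac{1}{3} \cdot 3 \left(-147\right) = 1 \left(-147\right) = -147$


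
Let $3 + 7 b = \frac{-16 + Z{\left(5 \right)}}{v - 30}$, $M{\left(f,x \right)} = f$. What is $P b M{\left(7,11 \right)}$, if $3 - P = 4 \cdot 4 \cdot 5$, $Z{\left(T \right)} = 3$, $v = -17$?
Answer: $\frac{9856}{47} \approx 209.7$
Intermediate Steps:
$b = - \frac{128}{329}$ ($b = - \frac{3}{7} + \frac{\left(-16 + 3\right) \frac{1}{-17 - 30}}{7} = - \frac{3}{7} + \frac{\left(-13\right) \frac{1}{-47}}{7} = - \frac{3}{7} + \frac{\left(-13\right) \left(- \frac{1}{47}\right)}{7} = - \frac{3}{7} + \frac{1}{7} \cdot \frac{13}{47} = - \frac{3}{7} + \frac{13}{329} = - \frac{128}{329} \approx -0.38906$)
$P = -77$ ($P = 3 - 4 \cdot 4 \cdot 5 = 3 - 16 \cdot 5 = 3 - 80 = -77$)
$P b M{\left(7,11 \right)} = \left(-77\right) \left(- \frac{128}{329}\right) 7 = \frac{1408}{47} \cdot 7 = \frac{9856}{47}$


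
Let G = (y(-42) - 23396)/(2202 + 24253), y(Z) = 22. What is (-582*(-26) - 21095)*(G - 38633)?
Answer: 468810779739/2035 ≈ 2.3037e+8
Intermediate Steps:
G = -1798/2035 (G = (22 - 23396)/(2202 + 24253) = -23374/26455 = -23374*1/26455 = -1798/2035 ≈ -0.88354)
(-582*(-26) - 21095)*(G - 38633) = (-582*(-26) - 21095)*(-1798/2035 - 38633) = (15132 - 21095)*(-78619953/2035) = -5963*(-78619953/2035) = 468810779739/2035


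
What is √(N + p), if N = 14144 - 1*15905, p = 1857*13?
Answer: 2*√5595 ≈ 149.60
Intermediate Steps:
p = 24141
N = -1761 (N = 14144 - 15905 = -1761)
√(N + p) = √(-1761 + 24141) = √22380 = 2*√5595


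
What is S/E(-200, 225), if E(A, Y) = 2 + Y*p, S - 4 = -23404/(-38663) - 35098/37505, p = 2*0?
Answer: 2660498153/1450055815 ≈ 1.8348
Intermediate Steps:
p = 0
S = 5320996306/1450055815 (S = 4 + (-23404/(-38663) - 35098/37505) = 4 + (-23404*(-1/38663) - 35098*1/37505) = 4 + (23404/38663 - 35098/37505) = 4 - 479226954/1450055815 = 5320996306/1450055815 ≈ 3.6695)
E(A, Y) = 2 (E(A, Y) = 2 + Y*0 = 2 + 0 = 2)
S/E(-200, 225) = (5320996306/1450055815)/2 = (5320996306/1450055815)*(1/2) = 2660498153/1450055815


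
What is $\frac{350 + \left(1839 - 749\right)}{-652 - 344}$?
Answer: $- \frac{120}{83} \approx -1.4458$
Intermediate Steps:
$\frac{350 + \left(1839 - 749\right)}{-652 - 344} = \frac{350 + 1090}{-996} = 1440 \left(- \frac{1}{996}\right) = - \frac{120}{83}$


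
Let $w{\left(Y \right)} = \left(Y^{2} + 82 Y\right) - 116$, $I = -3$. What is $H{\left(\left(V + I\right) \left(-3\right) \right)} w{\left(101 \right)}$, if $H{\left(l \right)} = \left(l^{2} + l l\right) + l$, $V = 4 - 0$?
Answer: $275505$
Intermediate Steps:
$V = 4$ ($V = 4 + 0 = 4$)
$w{\left(Y \right)} = -116 + Y^{2} + 82 Y$
$H{\left(l \right)} = l + 2 l^{2}$ ($H{\left(l \right)} = \left(l^{2} + l^{2}\right) + l = 2 l^{2} + l = l + 2 l^{2}$)
$H{\left(\left(V + I\right) \left(-3\right) \right)} w{\left(101 \right)} = \left(4 - 3\right) \left(-3\right) \left(1 + 2 \left(4 - 3\right) \left(-3\right)\right) \left(-116 + 101^{2} + 82 \cdot 101\right) = 1 \left(-3\right) \left(1 + 2 \cdot 1 \left(-3\right)\right) \left(-116 + 10201 + 8282\right) = - 3 \left(1 + 2 \left(-3\right)\right) 18367 = - 3 \left(1 - 6\right) 18367 = \left(-3\right) \left(-5\right) 18367 = 15 \cdot 18367 = 275505$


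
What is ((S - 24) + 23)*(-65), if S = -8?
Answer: 585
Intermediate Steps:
((S - 24) + 23)*(-65) = ((-8 - 24) + 23)*(-65) = (-32 + 23)*(-65) = -9*(-65) = 585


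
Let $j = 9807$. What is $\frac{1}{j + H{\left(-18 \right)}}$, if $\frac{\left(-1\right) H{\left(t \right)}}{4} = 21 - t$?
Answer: $\frac{1}{9651} \approx 0.00010362$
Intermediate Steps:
$H{\left(t \right)} = -84 + 4 t$ ($H{\left(t \right)} = - 4 \left(21 - t\right) = -84 + 4 t$)
$\frac{1}{j + H{\left(-18 \right)}} = \frac{1}{9807 + \left(-84 + 4 \left(-18\right)\right)} = \frac{1}{9807 - 156} = \frac{1}{9651}$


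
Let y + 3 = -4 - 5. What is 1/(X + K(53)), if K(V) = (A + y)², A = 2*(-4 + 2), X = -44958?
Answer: -1/44702 ≈ -2.2370e-5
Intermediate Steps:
A = -4 (A = 2*(-2) = -4)
y = -12 (y = -3 + (-4 - 5) = -3 - 9 = -12)
K(V) = 256 (K(V) = (-4 - 12)² = (-16)² = 256)
1/(X + K(53)) = 1/(-44958 + 256) = 1/(-44702) = -1/44702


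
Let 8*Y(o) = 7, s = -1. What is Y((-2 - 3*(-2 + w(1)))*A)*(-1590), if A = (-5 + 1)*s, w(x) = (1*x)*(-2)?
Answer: -5565/4 ≈ -1391.3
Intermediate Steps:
w(x) = -2*x (w(x) = x*(-2) = -2*x)
A = 4 (A = (-5 + 1)*(-1) = -4*(-1) = 4)
Y(o) = 7/8 (Y(o) = (1/8)*7 = 7/8)
Y((-2 - 3*(-2 + w(1)))*A)*(-1590) = (7/8)*(-1590) = -5565/4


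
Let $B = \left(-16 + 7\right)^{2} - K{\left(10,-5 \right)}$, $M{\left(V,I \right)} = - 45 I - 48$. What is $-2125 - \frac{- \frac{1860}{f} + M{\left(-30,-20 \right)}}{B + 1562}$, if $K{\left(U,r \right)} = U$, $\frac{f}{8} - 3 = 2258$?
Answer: $- \frac{15695757529}{7384426} \approx -2125.5$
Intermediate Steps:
$f = 18088$ ($f = 24 + 8 \cdot 2258 = 24 + 18064 = 18088$)
$M{\left(V,I \right)} = -48 - 45 I$
$B = 71$ ($B = \left(-16 + 7\right)^{2} - 10 = \left(-9\right)^{2} - 10 = 81 - 10 = 71$)
$-2125 - \frac{- \frac{1860}{f} + M{\left(-30,-20 \right)}}{B + 1562} = -2125 - \frac{- \frac{1860}{18088} - -852}{71 + 1562} = -2125 - \frac{\left(-1860\right) \frac{1}{18088} + \left(-48 + 900\right)}{1633} = -2125 - \left(- \frac{465}{4522} + 852\right) \frac{1}{1633} = -2125 - \frac{3852279}{4522} \cdot \frac{1}{1633} = -2125 - \frac{3852279}{7384426} = - \frac{15695757529}{7384426}$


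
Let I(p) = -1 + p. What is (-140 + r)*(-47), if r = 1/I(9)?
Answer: 52593/8 ≈ 6574.1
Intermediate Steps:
r = ⅛ (r = 1/(-1 + 9) = 1/8 = ⅛ ≈ 0.12500)
(-140 + r)*(-47) = (-140 + ⅛)*(-47) = -1119/8*(-47) = 52593/8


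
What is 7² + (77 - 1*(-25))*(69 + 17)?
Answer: 8821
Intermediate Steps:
7² + (77 - 1*(-25))*(69 + 17) = 49 + (77 + 25)*86 = 49 + 102*86 = 49 + 8772 = 8821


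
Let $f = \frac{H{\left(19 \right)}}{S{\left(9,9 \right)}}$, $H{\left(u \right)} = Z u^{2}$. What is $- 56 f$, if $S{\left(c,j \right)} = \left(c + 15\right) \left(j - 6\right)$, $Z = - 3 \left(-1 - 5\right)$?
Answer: $-5054$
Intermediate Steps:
$Z = 18$ ($Z = \left(-3\right) \left(-6\right) = 18$)
$S{\left(c,j \right)} = \left(-6 + j\right) \left(15 + c\right)$ ($S{\left(c,j \right)} = \left(15 + c\right) \left(-6 + j\right) = \left(-6 + j\right) \left(15 + c\right)$)
$H{\left(u \right)} = 18 u^{2}$
$f = \frac{361}{4}$ ($f = \frac{18 \cdot 19^{2}}{-90 - 54 + 15 \cdot 9 + 9 \cdot 9} = \frac{18 \cdot 361}{-90 - 54 + 135 + 81} = \frac{6498}{72} = 6498 \cdot \frac{1}{72} = \frac{361}{4} \approx 90.25$)
$- 56 f = \left(-56\right) \frac{361}{4} = -5054$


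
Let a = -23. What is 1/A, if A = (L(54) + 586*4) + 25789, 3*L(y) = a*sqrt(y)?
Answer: 28133/791462515 + 23*sqrt(6)/791462515 ≈ 3.5617e-5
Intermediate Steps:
L(y) = -23*sqrt(y)/3 (L(y) = (-23*sqrt(y))/3 = -23*sqrt(y)/3)
A = 28133 - 23*sqrt(6) (A = (-23*sqrt(6) + 586*4) + 25789 = (-23*sqrt(6) + 2344) + 25789 = (2344 - 23*sqrt(6)) + 25789 = 28133 - 23*sqrt(6) ≈ 28077.)
1/A = 1/(28133 - 23*sqrt(6))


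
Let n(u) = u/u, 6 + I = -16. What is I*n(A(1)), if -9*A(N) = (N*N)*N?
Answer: -22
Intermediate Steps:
I = -22 (I = -6 - 16 = -22)
A(N) = -N³/9 (A(N) = -N*N*N/9 = -N²*N/9 = -N³/9)
n(u) = 1
I*n(A(1)) = -22*1 = -22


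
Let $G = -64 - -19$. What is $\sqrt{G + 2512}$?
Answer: $\sqrt{2467} \approx 49.669$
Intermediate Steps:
$G = -45$ ($G = -64 + 19 = -45$)
$\sqrt{G + 2512} = \sqrt{-45 + 2512} = \sqrt{2467}$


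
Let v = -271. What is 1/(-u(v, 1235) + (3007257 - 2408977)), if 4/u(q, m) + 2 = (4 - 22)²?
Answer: 161/96323078 ≈ 1.6715e-6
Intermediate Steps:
u(q, m) = 2/161 (u(q, m) = 4/(-2 + (4 - 22)²) = 4/(-2 + (-18)²) = 4/(-2 + 324) = 4/322 = 4*(1/322) = 2/161)
1/(-u(v, 1235) + (3007257 - 2408977)) = 1/(-1*2/161 + (3007257 - 2408977)) = 1/(-2/161 + 598280) = 1/(96323078/161) = 161/96323078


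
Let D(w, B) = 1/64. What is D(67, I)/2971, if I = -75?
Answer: 1/190144 ≈ 5.2592e-6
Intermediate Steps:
D(w, B) = 1/64
D(67, I)/2971 = (1/64)/2971 = (1/64)*(1/2971) = 1/190144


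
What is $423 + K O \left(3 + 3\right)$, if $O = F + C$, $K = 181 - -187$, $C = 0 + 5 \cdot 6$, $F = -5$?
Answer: $55623$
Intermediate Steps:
$C = 30$ ($C = 0 + 30 = 30$)
$K = 368$ ($K = 181 + 187 = 368$)
$O = 25$ ($O = -5 + 30 = 25$)
$423 + K O \left(3 + 3\right) = 423 + 368 \cdot 25 \left(3 + 3\right) = 423 + 368 \cdot 25 \cdot 6 = 423 + 368 \cdot 150 = 423 + 55200 = 55623$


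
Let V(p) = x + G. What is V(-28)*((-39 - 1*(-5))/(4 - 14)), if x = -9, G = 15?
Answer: 102/5 ≈ 20.400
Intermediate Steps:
V(p) = 6 (V(p) = -9 + 15 = 6)
V(-28)*((-39 - 1*(-5))/(4 - 14)) = 6*((-39 - 1*(-5))/(4 - 14)) = 6*((-39 + 5)/(-10)) = 6*(-34*(-⅒)) = 6*(17/5) = 102/5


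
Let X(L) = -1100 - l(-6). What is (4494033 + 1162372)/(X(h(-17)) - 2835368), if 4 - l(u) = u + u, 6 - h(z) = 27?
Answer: -5656405/2836484 ≈ -1.9942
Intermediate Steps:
h(z) = -21 (h(z) = 6 - 1*27 = 6 - 27 = -21)
l(u) = 4 - 2*u (l(u) = 4 - (u + u) = 4 - 2*u)
X(L) = -1116 (X(L) = -1100 - (4 - 2*(-6)) = -1100 - (4 + 12) = -1100 - 1*16 = -1100 - 16 = -1116)
(4494033 + 1162372)/(X(h(-17)) - 2835368) = (4494033 + 1162372)/(-1116 - 2835368) = 5656405/(-2836484) = 5656405*(-1/2836484) = -5656405/2836484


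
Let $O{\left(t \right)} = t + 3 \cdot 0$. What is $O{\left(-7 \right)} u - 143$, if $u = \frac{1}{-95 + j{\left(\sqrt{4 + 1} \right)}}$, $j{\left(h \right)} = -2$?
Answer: $- \frac{13864}{97} \approx -142.93$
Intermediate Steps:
$O{\left(t \right)} = t$ ($O{\left(t \right)} = t + 0 = t$)
$u = - \frac{1}{97}$ ($u = \frac{1}{-95 - 2} = \frac{1}{-97} = - \frac{1}{97} \approx -0.010309$)
$O{\left(-7 \right)} u - 143 = \left(-7\right) \left(- \frac{1}{97}\right) - 143 = \frac{7}{97} - 143 = - \frac{13864}{97}$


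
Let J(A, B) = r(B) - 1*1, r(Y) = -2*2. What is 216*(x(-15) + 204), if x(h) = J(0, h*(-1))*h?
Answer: 60264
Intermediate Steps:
r(Y) = -4
J(A, B) = -5 (J(A, B) = -4 - 1*1 = -4 - 1 = -5)
x(h) = -5*h
216*(x(-15) + 204) = 216*(-5*(-15) + 204) = 216*(75 + 204) = 216*279 = 60264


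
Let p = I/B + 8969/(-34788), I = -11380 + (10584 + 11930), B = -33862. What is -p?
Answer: 345518935/588995628 ≈ 0.58662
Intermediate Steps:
I = 11134 (I = -11380 + 22514 = 11134)
p = -345518935/588995628 (p = 11134/(-33862) + 8969/(-34788) = 11134*(-1/33862) + 8969*(-1/34788) = -5567/16931 - 8969/34788 = -345518935/588995628 ≈ -0.58662)
-p = -1*(-345518935/588995628) = 345518935/588995628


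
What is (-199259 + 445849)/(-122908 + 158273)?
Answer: 49318/7073 ≈ 6.9727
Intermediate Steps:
(-199259 + 445849)/(-122908 + 158273) = 246590/35365 = 246590*(1/35365) = 49318/7073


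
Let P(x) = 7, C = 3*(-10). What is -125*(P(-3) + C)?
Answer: 2875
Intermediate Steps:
C = -30
-125*(P(-3) + C) = -125*(7 - 30) = -125*(-23) = 2875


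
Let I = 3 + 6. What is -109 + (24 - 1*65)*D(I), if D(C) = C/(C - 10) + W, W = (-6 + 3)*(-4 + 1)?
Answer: -109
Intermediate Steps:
I = 9
W = 9 (W = -3*(-3) = 9)
D(C) = 9 + C/(-10 + C) (D(C) = C/(C - 10) + 9 = C/(-10 + C) + 9 = 9 + C/(-10 + C))
-109 + (24 - 1*65)*D(I) = -109 + (24 - 1*65)*(10*(-9 + 9)/(-10 + 9)) = -109 + (24 - 65)*(10*0/(-1)) = -109 - 410*(-1)*0 = -109 - 41*0 = -109 + 0 = -109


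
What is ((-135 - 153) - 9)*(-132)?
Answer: 39204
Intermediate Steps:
((-135 - 153) - 9)*(-132) = (-288 - 9)*(-132) = -297*(-132) = 39204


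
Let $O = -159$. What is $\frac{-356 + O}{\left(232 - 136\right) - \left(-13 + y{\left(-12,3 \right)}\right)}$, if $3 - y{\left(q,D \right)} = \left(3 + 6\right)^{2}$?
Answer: $- \frac{515}{187} \approx -2.754$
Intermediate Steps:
$y{\left(q,D \right)} = -78$ ($y{\left(q,D \right)} = 3 - \left(3 + 6\right)^{2} = 3 - 9^{2} = 3 - 81 = -78$)
$\frac{-356 + O}{\left(232 - 136\right) - \left(-13 + y{\left(-12,3 \right)}\right)} = \frac{-356 - 159}{\left(232 - 136\right) + \left(13 - -78\right)} = - \frac{515}{\left(232 - 136\right) + \left(13 + 78\right)} = - \frac{515}{96 + 91} = - \frac{515}{187}$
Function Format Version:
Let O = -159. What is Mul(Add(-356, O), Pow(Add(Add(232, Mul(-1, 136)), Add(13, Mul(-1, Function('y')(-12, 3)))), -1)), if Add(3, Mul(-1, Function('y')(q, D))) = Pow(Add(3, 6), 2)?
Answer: Rational(-515, 187) ≈ -2.7540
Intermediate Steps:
Function('y')(q, D) = -78 (Function('y')(q, D) = Add(3, Mul(-1, Pow(Add(3, 6), 2))) = Add(3, Mul(-1, Pow(9, 2))) = Add(3, Mul(-1, 81)) = Add(3, -81) = -78)
Mul(Add(-356, O), Pow(Add(Add(232, Mul(-1, 136)), Add(13, Mul(-1, Function('y')(-12, 3)))), -1)) = Mul(Add(-356, -159), Pow(Add(Add(232, Mul(-1, 136)), Add(13, Mul(-1, -78))), -1)) = Mul(-515, Pow(Add(Add(232, -136), Add(13, 78)), -1)) = Mul(-515, Pow(Add(96, 91), -1)) = Mul(-515, Pow(187, -1)) = Mul(-515, Rational(1, 187)) = Rational(-515, 187)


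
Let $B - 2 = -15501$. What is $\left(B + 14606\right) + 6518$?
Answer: $5625$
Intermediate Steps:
$B = -15499$ ($B = 2 - 15501 = -15499$)
$\left(B + 14606\right) + 6518 = \left(-15499 + 14606\right) + 6518 = -893 + 6518 = 5625$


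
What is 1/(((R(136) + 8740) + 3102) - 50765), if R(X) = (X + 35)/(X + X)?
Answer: -272/10586885 ≈ -2.5692e-5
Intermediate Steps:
R(X) = (35 + X)/(2*X) (R(X) = (35 + X)/((2*X)) = (35 + X)*(1/(2*X)) = (35 + X)/(2*X))
1/(((R(136) + 8740) + 3102) - 50765) = 1/((((½)*(35 + 136)/136 + 8740) + 3102) - 50765) = 1/((((½)*(1/136)*171 + 8740) + 3102) - 50765) = 1/(((171/272 + 8740) + 3102) - 50765) = 1/((2377451/272 + 3102) - 50765) = 1/(3221195/272 - 50765) = 1/(-10586885/272) = -272/10586885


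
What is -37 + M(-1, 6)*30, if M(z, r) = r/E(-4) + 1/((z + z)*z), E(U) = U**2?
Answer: -43/4 ≈ -10.750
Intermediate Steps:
M(z, r) = 1/(2*z**2) + r/16 (M(z, r) = r/((-4)**2) + 1/((z + z)*z) = r/16 + 1/(((2*z))*z) = r*(1/16) + (1/(2*z))/z = r/16 + 1/(2*z**2) = 1/(2*z**2) + r/16)
-37 + M(-1, 6)*30 = -37 + ((1/2)/(-1)**2 + (1/16)*6)*30 = -37 + ((1/2)*1 + 3/8)*30 = -37 + (1/2 + 3/8)*30 = -37 + (7/8)*30 = -37 + 105/4 = -43/4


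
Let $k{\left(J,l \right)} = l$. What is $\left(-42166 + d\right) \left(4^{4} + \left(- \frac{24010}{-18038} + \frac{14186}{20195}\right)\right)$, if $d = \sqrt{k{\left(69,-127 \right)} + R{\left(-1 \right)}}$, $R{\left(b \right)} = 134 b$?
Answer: $- \frac{68334936406006}{6280645} + \frac{140993678967 i \sqrt{29}}{182138705} \approx -1.088 \cdot 10^{7} + 4168.7 i$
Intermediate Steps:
$d = 3 i \sqrt{29}$ ($d = \sqrt{-127 + 134 \left(-1\right)} = \sqrt{-127 - 134} = \sqrt{-261} = 3 i \sqrt{29} \approx 16.155 i$)
$\left(-42166 + d\right) \left(4^{4} + \left(- \frac{24010}{-18038} + \frac{14186}{20195}\right)\right) = \left(-42166 + 3 i \sqrt{29}\right) \left(4^{4} + \left(- \frac{24010}{-18038} + \frac{14186}{20195}\right)\right) = \left(-42166 + 3 i \sqrt{29}\right) \left(256 + \left(\left(-24010\right) \left(- \frac{1}{18038}\right) + 14186 \cdot \frac{1}{20195}\right)\right) = \left(-42166 + 3 i \sqrt{29}\right) \left(256 + \left(\frac{12005}{9019} + \frac{14186}{20195}\right)\right) = \left(-42166 + 3 i \sqrt{29}\right) \left(256 + \frac{370384509}{182138705}\right) = \left(-42166 + 3 i \sqrt{29}\right) \frac{46997892989}{182138705} = - \frac{68334936406006}{6280645} + \frac{140993678967 i \sqrt{29}}{182138705}$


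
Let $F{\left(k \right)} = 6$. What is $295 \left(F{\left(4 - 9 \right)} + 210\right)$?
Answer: $63720$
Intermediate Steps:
$295 \left(F{\left(4 - 9 \right)} + 210\right) = 295 \left(6 + 210\right) = 295 \cdot 216 = 63720$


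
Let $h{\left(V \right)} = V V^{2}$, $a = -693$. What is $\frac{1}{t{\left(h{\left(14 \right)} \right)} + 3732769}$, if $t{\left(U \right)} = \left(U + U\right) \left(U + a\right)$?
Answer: $\frac{1}{14988657} \approx 6.6717 \cdot 10^{-8}$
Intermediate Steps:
$h{\left(V \right)} = V^{3}$
$t{\left(U \right)} = 2 U \left(-693 + U\right)$ ($t{\left(U \right)} = \left(U + U\right) \left(U - 693\right) = 2 U \left(-693 + U\right)$)
$\frac{1}{t{\left(h{\left(14 \right)} \right)} + 3732769} = \frac{1}{2 \cdot 14^{3} \left(-693 + 14^{3}\right) + 3732769} = \frac{1}{2 \cdot 2744 \left(-693 + 2744\right) + 3732769} = \frac{1}{2 \cdot 2744 \cdot 2051 + 3732769} = \frac{1}{11255888 + 3732769} = \frac{1}{14988657}$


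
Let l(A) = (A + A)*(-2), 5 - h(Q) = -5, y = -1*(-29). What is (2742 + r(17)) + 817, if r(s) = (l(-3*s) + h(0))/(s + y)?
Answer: 81964/23 ≈ 3563.7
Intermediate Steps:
y = 29
h(Q) = 10 (h(Q) = 5 - 1*(-5) = 5 + 5 = 10)
l(A) = -4*A (l(A) = (2*A)*(-2) = -4*A)
r(s) = (10 + 12*s)/(29 + s) (r(s) = (-(-12)*s + 10)/(s + 29) = (12*s + 10)/(29 + s) = (10 + 12*s)/(29 + s))
(2742 + r(17)) + 817 = (2742 + 2*(5 + 6*17)/(29 + 17)) + 817 = (2742 + 2*(5 + 102)/46) + 817 = (2742 + 2*(1/46)*107) + 817 = (2742 + 107/23) + 817 = 63173/23 + 817 = 81964/23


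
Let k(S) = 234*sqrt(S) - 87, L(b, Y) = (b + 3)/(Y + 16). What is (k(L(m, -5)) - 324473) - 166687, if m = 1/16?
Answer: -491247 + 819*sqrt(11)/22 ≈ -4.9112e+5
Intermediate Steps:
m = 1/16 ≈ 0.062500
L(b, Y) = (3 + b)/(16 + Y)
k(S) = -87 + 234*sqrt(S)
(k(L(m, -5)) - 324473) - 166687 = ((-87 + 234*sqrt((3 + 1/16)/(16 - 5))) - 324473) - 166687 = ((-87 + 234*sqrt((49/16)/11)) - 324473) - 166687 = ((-87 + 234*sqrt((1/11)*(49/16))) - 324473) - 166687 = ((-87 + 234*sqrt(49/176)) - 324473) - 166687 = ((-87 + 234*(7*sqrt(11)/44)) - 324473) - 166687 = ((-87 + 819*sqrt(11)/22) - 324473) - 166687 = (-324560 + 819*sqrt(11)/22) - 166687 = -491247 + 819*sqrt(11)/22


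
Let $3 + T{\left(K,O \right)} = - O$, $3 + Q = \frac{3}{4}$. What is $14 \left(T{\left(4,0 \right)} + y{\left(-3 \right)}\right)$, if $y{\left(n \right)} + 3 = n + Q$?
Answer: $- \frac{315}{2} \approx -157.5$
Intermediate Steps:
$Q = - \frac{9}{4}$ ($Q = -3 + \frac{3}{4} = - \frac{9}{4} \approx -2.25$)
$y{\left(n \right)} = - \frac{21}{4} + n$ ($y{\left(n \right)} = -3 + \left(n - \frac{9}{4}\right) = -3 + \left(- \frac{9}{4} + n\right) = - \frac{21}{4} + n$)
$T{\left(K,O \right)} = -3 - O$
$14 \left(T{\left(4,0 \right)} + y{\left(-3 \right)}\right) = 14 \left(\left(-3 - 0\right) - \frac{33}{4}\right) = 14 \left(\left(-3 + 0\right) - \frac{33}{4}\right) = 14 \left(-3 - \frac{33}{4}\right) = 14 \left(- \frac{45}{4}\right) = - \frac{315}{2}$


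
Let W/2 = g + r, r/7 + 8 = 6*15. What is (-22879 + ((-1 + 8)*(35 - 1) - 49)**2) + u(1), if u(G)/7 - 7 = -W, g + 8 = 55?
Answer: 4197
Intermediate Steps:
g = 47 (g = -8 + 55 = 47)
r = 574 (r = -56 + 7*(6*15) = -56 + 7*90 = -56 + 630 = 574)
W = 1242 (W = 2*(47 + 574) = 2*621 = 1242)
u(G) = -8645 (u(G) = 49 + 7*(-1*1242) = 49 + 7*(-1242) = 49 - 8694 = -8645)
(-22879 + ((-1 + 8)*(35 - 1) - 49)**2) + u(1) = (-22879 + ((-1 + 8)*(35 - 1) - 49)**2) - 8645 = (-22879 + (7*34 - 49)**2) - 8645 = (-22879 + (238 - 49)**2) - 8645 = (-22879 + 189**2) - 8645 = (-22879 + 35721) - 8645 = 12842 - 8645 = 4197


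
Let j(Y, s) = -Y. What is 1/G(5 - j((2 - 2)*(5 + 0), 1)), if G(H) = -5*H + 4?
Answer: -1/21 ≈ -0.047619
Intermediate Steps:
G(H) = 4 - 5*H
1/G(5 - j((2 - 2)*(5 + 0), 1)) = 1/(4 - 5*(5 - (-1)*(2 - 2)*(5 + 0))) = 1/(4 - 5*(5 - (-1)*0*5)) = 1/(4 - 5*(5 - (-1)*0)) = 1/(4 - 5*(5 - 1*0)) = 1/(4 - 5*(5 + 0)) = 1/(4 - 5*5) = 1/(4 - 25) = 1/(-21) = -1/21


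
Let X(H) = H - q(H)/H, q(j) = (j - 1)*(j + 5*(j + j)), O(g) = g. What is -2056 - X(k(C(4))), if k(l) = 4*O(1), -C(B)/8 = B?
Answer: -2027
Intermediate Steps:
C(B) = -8*B
q(j) = 11*j*(-1 + j) (q(j) = (-1 + j)*(j + 5*(2*j)) = (-1 + j)*(j + 10*j) = (-1 + j)*(11*j) = 11*j*(-1 + j))
k(l) = 4 (k(l) = 4*1 = 4)
X(H) = 11 - 10*H (X(H) = H - 11*H*(-1 + H)/H = H - (-11 + 11*H) = H + (11 - 11*H) = 11 - 10*H)
-2056 - X(k(C(4))) = -2056 - (11 - 10*4) = -2056 - (11 - 40) = -2056 - 1*(-29) = -2056 + 29 = -2027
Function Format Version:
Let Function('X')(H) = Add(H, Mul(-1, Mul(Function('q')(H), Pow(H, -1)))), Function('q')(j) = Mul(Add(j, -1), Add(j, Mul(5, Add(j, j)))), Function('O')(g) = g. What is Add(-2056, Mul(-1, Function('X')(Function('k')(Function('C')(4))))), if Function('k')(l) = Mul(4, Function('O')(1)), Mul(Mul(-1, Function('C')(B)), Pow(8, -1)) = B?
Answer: -2027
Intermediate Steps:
Function('C')(B) = Mul(-8, B)
Function('q')(j) = Mul(11, j, Add(-1, j)) (Function('q')(j) = Mul(Add(-1, j), Add(j, Mul(5, Mul(2, j)))) = Mul(Add(-1, j), Add(j, Mul(10, j))) = Mul(Add(-1, j), Mul(11, j)) = Mul(11, j, Add(-1, j)))
Function('k')(l) = 4 (Function('k')(l) = Mul(4, 1) = 4)
Function('X')(H) = Add(11, Mul(-10, H)) (Function('X')(H) = Add(H, Mul(-1, Mul(Mul(11, H, Add(-1, H)), Pow(H, -1)))) = Add(H, Mul(-1, Add(-11, Mul(11, H)))) = Add(H, Add(11, Mul(-11, H))) = Add(11, Mul(-10, H)))
Add(-2056, Mul(-1, Function('X')(Function('k')(Function('C')(4))))) = Add(-2056, Mul(-1, Add(11, Mul(-10, 4)))) = Add(-2056, Mul(-1, Add(11, -40))) = Add(-2056, Mul(-1, -29)) = Add(-2056, 29) = -2027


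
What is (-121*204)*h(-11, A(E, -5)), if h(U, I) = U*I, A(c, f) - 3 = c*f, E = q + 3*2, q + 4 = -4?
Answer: 3529812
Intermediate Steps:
q = -8 (q = -4 - 4 = -8)
E = -2 (E = -8 + 3*2 = -8 + 6 = -2)
A(c, f) = 3 + c*f
h(U, I) = I*U
(-121*204)*h(-11, A(E, -5)) = (-121*204)*((3 - 2*(-5))*(-11)) = -24684*(3 + 10)*(-11) = -320892*(-11) = -24684*(-143) = 3529812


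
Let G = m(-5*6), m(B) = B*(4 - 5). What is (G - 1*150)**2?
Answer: 14400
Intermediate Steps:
m(B) = -B (m(B) = B*(-1) = -B)
G = 30 (G = -(-5)*6 = -1*(-30) = 30)
(G - 1*150)**2 = (30 - 1*150)**2 = (30 - 150)**2 = (-120)**2 = 14400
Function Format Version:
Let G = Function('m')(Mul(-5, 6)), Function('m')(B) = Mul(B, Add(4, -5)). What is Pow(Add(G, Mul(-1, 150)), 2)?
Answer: 14400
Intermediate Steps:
Function('m')(B) = Mul(-1, B) (Function('m')(B) = Mul(B, -1) = Mul(-1, B))
G = 30 (G = Mul(-1, Mul(-5, 6)) = Mul(-1, -30) = 30)
Pow(Add(G, Mul(-1, 150)), 2) = Pow(Add(30, Mul(-1, 150)), 2) = Pow(Add(30, -150), 2) = Pow(-120, 2) = 14400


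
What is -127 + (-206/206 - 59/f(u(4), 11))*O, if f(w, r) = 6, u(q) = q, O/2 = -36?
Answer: 653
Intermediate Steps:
O = -72 (O = 2*(-36) = -72)
-127 + (-206/206 - 59/f(u(4), 11))*O = -127 + (-206/206 - 59/6)*(-72) = -127 + (-206*1/206 - 59*⅙)*(-72) = -127 + (-1 - 59/6)*(-72) = -127 - 65/6*(-72) = -127 + 780 = 653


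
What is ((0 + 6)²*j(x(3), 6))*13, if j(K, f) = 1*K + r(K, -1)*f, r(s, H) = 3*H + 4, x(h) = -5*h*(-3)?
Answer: 23868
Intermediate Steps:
x(h) = 15*h
r(s, H) = 4 + 3*H
j(K, f) = K + f (j(K, f) = 1*K + (4 + 3*(-1))*f = K + (4 - 3)*f = K + 1*f = K + f)
((0 + 6)²*j(x(3), 6))*13 = ((0 + 6)²*(15*3 + 6))*13 = (6²*(45 + 6))*13 = (36*51)*13 = 1836*13 = 23868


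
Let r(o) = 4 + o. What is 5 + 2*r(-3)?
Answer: 7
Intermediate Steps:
5 + 2*r(-3) = 5 + 2*(4 - 3) = 5 + 2*1 = 5 + 2 = 7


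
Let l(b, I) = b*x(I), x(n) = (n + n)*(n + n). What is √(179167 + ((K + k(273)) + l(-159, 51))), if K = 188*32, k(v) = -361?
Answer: I*√1469414 ≈ 1212.2*I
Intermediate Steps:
x(n) = 4*n² (x(n) = (2*n)*(2*n) = 4*n²)
K = 6016
l(b, I) = 4*b*I² (l(b, I) = b*(4*I²) = 4*b*I²)
√(179167 + ((K + k(273)) + l(-159, 51))) = √(179167 + ((6016 - 361) + 4*(-159)*51²)) = √(179167 + (5655 + 4*(-159)*2601)) = √(179167 + (5655 - 1654236)) = √(179167 - 1648581) = √(-1469414) = I*√1469414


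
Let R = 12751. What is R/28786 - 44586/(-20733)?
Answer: 515939693/198940046 ≈ 2.5934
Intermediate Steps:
R/28786 - 44586/(-20733) = 12751/28786 - 44586/(-20733) = 12751*(1/28786) - 44586*(-1/20733) = 12751/28786 + 14862/6911 = 515939693/198940046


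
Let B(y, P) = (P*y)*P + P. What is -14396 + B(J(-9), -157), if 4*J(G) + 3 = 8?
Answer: 65033/4 ≈ 16258.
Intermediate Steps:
J(G) = 5/4 (J(G) = -3/4 + (1/4)*8 = -3/4 + 2 = 5/4)
B(y, P) = P + y*P**2 (B(y, P) = y*P**2 + P = P + y*P**2)
-14396 + B(J(-9), -157) = -14396 - 157*(1 - 157*5/4) = -14396 - 157*(1 - 785/4) = -14396 - 157*(-781/4) = -14396 + 122617/4 = 65033/4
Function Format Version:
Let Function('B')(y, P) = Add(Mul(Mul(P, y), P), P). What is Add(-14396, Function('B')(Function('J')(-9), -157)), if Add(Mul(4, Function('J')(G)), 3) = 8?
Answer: Rational(65033, 4) ≈ 16258.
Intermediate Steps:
Function('J')(G) = Rational(5, 4) (Function('J')(G) = Add(Rational(-3, 4), Mul(Rational(1, 4), 8)) = Add(Rational(-3, 4), 2) = Rational(5, 4))
Function('B')(y, P) = Add(P, Mul(y, Pow(P, 2))) (Function('B')(y, P) = Add(Mul(y, Pow(P, 2)), P) = Add(P, Mul(y, Pow(P, 2))))
Add(-14396, Function('B')(Function('J')(-9), -157)) = Add(-14396, Mul(-157, Add(1, Mul(-157, Rational(5, 4))))) = Add(-14396, Mul(-157, Add(1, Rational(-785, 4)))) = Add(-14396, Mul(-157, Rational(-781, 4))) = Add(-14396, Rational(122617, 4)) = Rational(65033, 4)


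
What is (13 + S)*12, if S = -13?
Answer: 0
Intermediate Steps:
(13 + S)*12 = (13 - 13)*12 = 0*12 = 0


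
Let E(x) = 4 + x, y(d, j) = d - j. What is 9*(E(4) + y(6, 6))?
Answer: 72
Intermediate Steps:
9*(E(4) + y(6, 6)) = 9*((4 + 4) + (6 - 1*6)) = 9*(8 + (6 - 6)) = 9*(8 + 0) = 9*8 = 72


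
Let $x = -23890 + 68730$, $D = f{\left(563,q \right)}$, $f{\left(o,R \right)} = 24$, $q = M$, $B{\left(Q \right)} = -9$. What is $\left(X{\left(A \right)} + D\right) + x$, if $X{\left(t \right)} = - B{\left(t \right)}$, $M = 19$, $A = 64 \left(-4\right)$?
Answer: $44873$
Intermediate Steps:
$A = -256$
$q = 19$
$X{\left(t \right)} = 9$ ($X{\left(t \right)} = \left(-1\right) \left(-9\right) = 9$)
$D = 24$
$x = 44840$
$\left(X{\left(A \right)} + D\right) + x = \left(9 + 24\right) + 44840 = 33 + 44840 = 44873$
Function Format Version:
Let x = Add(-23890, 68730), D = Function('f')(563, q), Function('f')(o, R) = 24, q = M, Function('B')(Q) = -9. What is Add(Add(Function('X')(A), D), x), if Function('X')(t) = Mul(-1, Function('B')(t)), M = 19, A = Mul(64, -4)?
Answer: 44873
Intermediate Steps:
A = -256
q = 19
Function('X')(t) = 9 (Function('X')(t) = Mul(-1, -9) = 9)
D = 24
x = 44840
Add(Add(Function('X')(A), D), x) = Add(Add(9, 24), 44840) = Add(33, 44840) = 44873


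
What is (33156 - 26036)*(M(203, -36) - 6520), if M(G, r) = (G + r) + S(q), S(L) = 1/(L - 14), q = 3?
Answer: -497574080/11 ≈ -4.5234e+7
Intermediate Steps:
S(L) = 1/(-14 + L)
M(G, r) = -1/11 + G + r (M(G, r) = (G + r) + 1/(-14 + 3) = (G + r) + 1/(-11) = (G + r) - 1/11 = -1/11 + G + r)
(33156 - 26036)*(M(203, -36) - 6520) = (33156 - 26036)*((-1/11 + 203 - 36) - 6520) = 7120*(1836/11 - 6520) = 7120*(-69884/11) = -497574080/11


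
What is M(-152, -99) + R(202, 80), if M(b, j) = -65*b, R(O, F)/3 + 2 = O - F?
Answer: 10240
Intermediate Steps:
R(O, F) = -6 - 3*F + 3*O (R(O, F) = -6 + 3*(O - F) = -6 + (-3*F + 3*O) = -6 - 3*F + 3*O)
M(-152, -99) + R(202, 80) = -65*(-152) + (-6 - 3*80 + 3*202) = 9880 + (-6 - 240 + 606) = 9880 + 360 = 10240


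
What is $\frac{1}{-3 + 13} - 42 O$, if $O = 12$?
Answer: $- \frac{5039}{10} \approx -503.9$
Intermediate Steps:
$\frac{1}{-3 + 13} - 42 O = \frac{1}{-3 + 13} - 504 = \frac{1}{10} - 504 = - \frac{5039}{10}$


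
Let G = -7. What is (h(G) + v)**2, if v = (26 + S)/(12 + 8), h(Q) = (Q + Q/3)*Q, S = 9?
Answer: 648025/144 ≈ 4500.2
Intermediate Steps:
h(Q) = 4*Q**2/3 (h(Q) = (Q + Q*(1/3))*Q = (Q + Q/3)*Q = (4*Q/3)*Q = 4*Q**2/3)
v = 7/4 (v = (26 + 9)/(12 + 8) = 35/20 = 35*(1/20) = 7/4 ≈ 1.7500)
(h(G) + v)**2 = ((4/3)*(-7)**2 + 7/4)**2 = ((4/3)*49 + 7/4)**2 = (196/3 + 7/4)**2 = (805/12)**2 = 648025/144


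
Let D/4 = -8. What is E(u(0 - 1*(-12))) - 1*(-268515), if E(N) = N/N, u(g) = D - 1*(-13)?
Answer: 268516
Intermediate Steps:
D = -32 (D = 4*(-8) = -32)
u(g) = -19 (u(g) = -32 - 1*(-13) = -32 + 13 = -19)
E(N) = 1
E(u(0 - 1*(-12))) - 1*(-268515) = 1 - 1*(-268515) = 1 + 268515 = 268516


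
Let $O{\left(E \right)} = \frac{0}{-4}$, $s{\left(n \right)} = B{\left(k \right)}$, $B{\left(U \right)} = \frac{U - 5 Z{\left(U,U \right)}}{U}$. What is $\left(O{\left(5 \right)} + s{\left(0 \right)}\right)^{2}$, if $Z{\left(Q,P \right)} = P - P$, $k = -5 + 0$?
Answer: $1$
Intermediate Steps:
$k = -5$
$Z{\left(Q,P \right)} = 0$
$B{\left(U \right)} = 1$ ($B{\left(U \right)} = \frac{U - 0}{U} = \frac{U + 0}{U} = \frac{U}{U} = 1$)
$s{\left(n \right)} = 1$
$O{\left(E \right)} = 0$ ($O{\left(E \right)} = 0 \left(- \frac{1}{4}\right) = 0$)
$\left(O{\left(5 \right)} + s{\left(0 \right)}\right)^{2} = \left(0 + 1\right)^{2} = 1^{2} = 1$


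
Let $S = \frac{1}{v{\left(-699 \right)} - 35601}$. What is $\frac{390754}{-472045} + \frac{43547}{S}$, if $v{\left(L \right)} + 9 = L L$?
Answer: $\frac{1330249721701673}{67435} \approx 1.9726 \cdot 10^{10}$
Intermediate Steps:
$v{\left(L \right)} = -9 + L^{2}$ ($v{\left(L \right)} = -9 + L L = -9 + L^{2}$)
$S = \frac{1}{452991}$ ($S = \frac{1}{\left(-9 + \left(-699\right)^{2}\right) - 35601} = \frac{1}{\left(-9 + 488601\right) - 35601} = \frac{1}{488592 - 35601} = \frac{1}{452991} \approx 2.2075 \cdot 10^{-6}$)
$\frac{390754}{-472045} + \frac{43547}{S} = \frac{390754}{-472045} + 43547 \frac{1}{\frac{1}{452991}} = 390754 \left(- \frac{1}{472045}\right) + 43547 \cdot 452991 = - \frac{55822}{67435} + 19726399077 = \frac{1330249721701673}{67435}$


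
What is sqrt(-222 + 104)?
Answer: I*sqrt(118) ≈ 10.863*I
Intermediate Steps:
sqrt(-222 + 104) = sqrt(-118) = I*sqrt(118)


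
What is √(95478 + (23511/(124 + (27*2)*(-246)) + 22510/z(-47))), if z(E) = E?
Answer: √4113040116010/6580 ≈ 308.22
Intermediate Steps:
√(95478 + (23511/(124 + (27*2)*(-246)) + 22510/z(-47))) = √(95478 + (23511/(124 + (27*2)*(-246)) + 22510/(-47))) = √(95478 + (23511/(124 + 54*(-246)) + 22510*(-1/47))) = √(95478 + (23511/(124 - 13284) - 22510/47)) = √(95478 + (23511/(-13160) - 22510/47)) = √(95478 + (23511*(-1/13160) - 22510/47)) = √(95478 + (-23511/13160 - 22510/47)) = √(95478 - 6326311/13160) = √(1250164169/13160) = √4113040116010/6580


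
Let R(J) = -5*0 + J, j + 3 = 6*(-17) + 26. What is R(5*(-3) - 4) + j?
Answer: -98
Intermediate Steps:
j = -79 (j = -3 + (6*(-17) + 26) = -3 + (-102 + 26) = -3 - 76 = -79)
R(J) = J (R(J) = 0 + J = J)
R(5*(-3) - 4) + j = (5*(-3) - 4) - 79 = (-15 - 4) - 79 = -19 - 79 = -98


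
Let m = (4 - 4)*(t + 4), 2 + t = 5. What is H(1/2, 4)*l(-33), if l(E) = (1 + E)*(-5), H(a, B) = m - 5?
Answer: -800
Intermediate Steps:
t = 3 (t = -2 + 5 = 3)
m = 0 (m = (4 - 4)*(3 + 4) = 0*7 = 0)
H(a, B) = -5 (H(a, B) = 0 - 5 = -5)
l(E) = -5 - 5*E
H(1/2, 4)*l(-33) = -5*(-5 - 5*(-33)) = -5*(-5 + 165) = -5*160 = -800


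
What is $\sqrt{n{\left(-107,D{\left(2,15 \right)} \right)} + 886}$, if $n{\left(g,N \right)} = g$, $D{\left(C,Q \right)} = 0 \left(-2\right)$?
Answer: $\sqrt{779} \approx 27.911$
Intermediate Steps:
$D{\left(C,Q \right)} = 0$
$\sqrt{n{\left(-107,D{\left(2,15 \right)} \right)} + 886} = \sqrt{-107 + 886} = \sqrt{779}$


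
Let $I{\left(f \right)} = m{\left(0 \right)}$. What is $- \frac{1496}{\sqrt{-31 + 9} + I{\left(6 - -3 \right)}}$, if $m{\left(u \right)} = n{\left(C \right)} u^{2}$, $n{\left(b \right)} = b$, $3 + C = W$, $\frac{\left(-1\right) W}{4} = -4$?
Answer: $68 i \sqrt{22} \approx 318.95 i$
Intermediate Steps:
$W = 16$ ($W = \left(-4\right) \left(-4\right) = 16$)
$C = 13$ ($C = -3 + 16 = 13$)
$m{\left(u \right)} = 13 u^{2}$
$I{\left(f \right)} = 0$ ($I{\left(f \right)} = 13 \cdot 0^{2} = 13 \cdot 0 = 0$)
$- \frac{1496}{\sqrt{-31 + 9} + I{\left(6 - -3 \right)}} = - \frac{1496}{\sqrt{-31 + 9} + 0} = - \frac{1496}{\sqrt{-22} + 0} = - \frac{1496}{i \sqrt{22} + 0} = - \frac{1496}{i \sqrt{22}} = - 1496 \left(- \frac{i \sqrt{22}}{22}\right) = 68 i \sqrt{22}$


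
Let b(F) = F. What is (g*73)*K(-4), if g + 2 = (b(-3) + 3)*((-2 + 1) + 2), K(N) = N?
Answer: 584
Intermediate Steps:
g = -2 (g = -2 + (-3 + 3)*((-2 + 1) + 2) = -2 + 0*(-1 + 2) = -2 + 0*1 = -2 + 0 = -2)
(g*73)*K(-4) = -2*73*(-4) = -146*(-4) = 584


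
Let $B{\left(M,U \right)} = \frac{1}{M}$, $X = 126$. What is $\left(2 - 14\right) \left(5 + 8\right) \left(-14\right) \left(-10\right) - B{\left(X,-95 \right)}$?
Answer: $- \frac{2751841}{126} \approx -21840.0$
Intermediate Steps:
$\left(2 - 14\right) \left(5 + 8\right) \left(-14\right) \left(-10\right) - B{\left(X,-95 \right)} = \left(2 - 14\right) \left(5 + 8\right) \left(-14\right) \left(-10\right) - \frac{1}{126} = \left(-12\right) 13 \left(-14\right) \left(-10\right) - \frac{1}{126} = \left(-156\right) \left(-14\right) \left(-10\right) - \frac{1}{126} = 2184 \left(-10\right) - \frac{1}{126} = -21840 - \frac{1}{126} = - \frac{2751841}{126}$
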